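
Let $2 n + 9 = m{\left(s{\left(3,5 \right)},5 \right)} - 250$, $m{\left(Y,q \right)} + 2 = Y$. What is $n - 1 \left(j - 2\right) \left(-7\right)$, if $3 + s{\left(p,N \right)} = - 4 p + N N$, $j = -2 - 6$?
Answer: $- \frac{391}{2} \approx -195.5$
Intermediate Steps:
$j = -8$ ($j = -2 - 6 = -8$)
$s{\left(p,N \right)} = -3 + N^{2} - 4 p$ ($s{\left(p,N \right)} = -3 + \left(- 4 p + N N\right) = -3 + \left(- 4 p + N^{2}\right) = -3 + \left(N^{2} - 4 p\right) = -3 + N^{2} - 4 p$)
$m{\left(Y,q \right)} = -2 + Y$
$n = - \frac{251}{2}$ ($n = - \frac{9}{2} + \frac{\left(-2 - \left(15 - 25\right)\right) - 250}{2} = - \frac{9}{2} + \frac{\left(-2 - -10\right) - 250}{2} = - \frac{9}{2} + \frac{\left(-2 + 10\right) - 250}{2} = - \frac{9}{2} + \frac{8 - 250}{2} = - \frac{9}{2} + \frac{1}{2} \left(-242\right) = - \frac{9}{2} - 121 = - \frac{251}{2} \approx -125.5$)
$n - 1 \left(j - 2\right) \left(-7\right) = - \frac{251}{2} - 1 \left(-8 - 2\right) \left(-7\right) = - \frac{251}{2} - 1 \left(-10\right) \left(-7\right) = - \frac{251}{2} - \left(-10\right) \left(-7\right) = - \frac{251}{2} - 70 = - \frac{391}{2}$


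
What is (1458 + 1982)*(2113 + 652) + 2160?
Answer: 9513760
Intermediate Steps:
(1458 + 1982)*(2113 + 652) + 2160 = 3440*2765 + 2160 = 9511600 + 2160 = 9513760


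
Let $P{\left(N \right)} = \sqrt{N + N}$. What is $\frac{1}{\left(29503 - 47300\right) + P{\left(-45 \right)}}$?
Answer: $- \frac{17797}{316733299} - \frac{3 i \sqrt{10}}{316733299} \approx -5.6189 \cdot 10^{-5} - 2.9952 \cdot 10^{-8} i$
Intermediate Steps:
$P{\left(N \right)} = \sqrt{2} \sqrt{N}$ ($P{\left(N \right)} = \sqrt{2 N} = \sqrt{2} \sqrt{N}$)
$\frac{1}{\left(29503 - 47300\right) + P{\left(-45 \right)}} = \frac{1}{\left(29503 - 47300\right) + \sqrt{2} \sqrt{-45}} = \frac{1}{\left(29503 - 47300\right) + \sqrt{2} \cdot 3 i \sqrt{5}} = \frac{1}{-17797 + 3 i \sqrt{10}}$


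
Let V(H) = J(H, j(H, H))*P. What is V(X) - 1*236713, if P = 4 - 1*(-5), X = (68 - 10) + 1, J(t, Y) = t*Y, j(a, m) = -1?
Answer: -237244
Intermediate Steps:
J(t, Y) = Y*t
X = 59 (X = 58 + 1 = 59)
P = 9 (P = 4 + 5 = 9)
V(H) = -9*H (V(H) = -H*9 = -9*H)
V(X) - 1*236713 = -9*59 - 1*236713 = -531 - 236713 = -237244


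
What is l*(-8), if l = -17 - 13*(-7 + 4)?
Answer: -176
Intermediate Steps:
l = 22 (l = -17 - 13*(-3) = -17 + 39 = 22)
l*(-8) = 22*(-8) = -176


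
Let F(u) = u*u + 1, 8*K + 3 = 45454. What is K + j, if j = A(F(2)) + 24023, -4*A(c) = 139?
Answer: 237357/8 ≈ 29670.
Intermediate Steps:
K = 45451/8 (K = -3/8 + (⅛)*45454 = -3/8 + 22727/4 = 45451/8 ≈ 5681.4)
F(u) = 1 + u² (F(u) = u² + 1 = 1 + u²)
A(c) = -139/4 (A(c) = -¼*139 = -139/4)
j = 95953/4 (j = -139/4 + 24023 = 95953/4 ≈ 23988.)
K + j = 45451/8 + 95953/4 = 237357/8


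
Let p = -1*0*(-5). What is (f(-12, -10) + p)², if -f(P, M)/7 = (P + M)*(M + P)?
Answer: 11478544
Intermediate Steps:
f(P, M) = -7*(M + P)² (f(P, M) = -7*(P + M)*(M + P) = -7*(M + P)*(M + P) = -7*(M + P)²)
p = 0 (p = 0*(-5) = 0)
(f(-12, -10) + p)² = (-7*(-10 - 12)² + 0)² = (-7*(-22)² + 0)² = (-7*484 + 0)² = (-3388 + 0)² = (-3388)² = 11478544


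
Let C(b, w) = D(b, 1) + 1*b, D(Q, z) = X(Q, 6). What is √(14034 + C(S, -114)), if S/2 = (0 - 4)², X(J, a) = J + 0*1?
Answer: √14098 ≈ 118.73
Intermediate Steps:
X(J, a) = J (X(J, a) = J + 0 = J)
D(Q, z) = Q
S = 32 (S = 2*(0 - 4)² = 2*(-4)² = 2*16 = 32)
C(b, w) = 2*b (C(b, w) = b + 1*b = b + b = 2*b)
√(14034 + C(S, -114)) = √(14034 + 2*32) = √(14034 + 64) = √14098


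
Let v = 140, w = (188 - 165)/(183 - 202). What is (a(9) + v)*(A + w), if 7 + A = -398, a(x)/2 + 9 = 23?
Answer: -1296624/19 ≈ -68243.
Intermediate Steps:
a(x) = 28 (a(x) = -18 + 2*23 = -18 + 46 = 28)
A = -405 (A = -7 - 398 = -405)
w = -23/19 (w = 23/(-19) = 23*(-1/19) = -23/19 ≈ -1.2105)
(a(9) + v)*(A + w) = (28 + 140)*(-405 - 23/19) = 168*(-7718/19) = -1296624/19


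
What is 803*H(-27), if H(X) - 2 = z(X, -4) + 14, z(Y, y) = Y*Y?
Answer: 598235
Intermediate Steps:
z(Y, y) = Y²
H(X) = 16 + X² (H(X) = 2 + (X² + 14) = 2 + (14 + X²) = 16 + X²)
803*H(-27) = 803*(16 + (-27)²) = 803*(16 + 729) = 803*745 = 598235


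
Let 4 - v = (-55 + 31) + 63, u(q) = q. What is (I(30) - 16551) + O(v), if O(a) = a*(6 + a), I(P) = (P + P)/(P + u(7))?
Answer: -574772/37 ≈ -15534.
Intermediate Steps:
v = -35 (v = 4 - ((-55 + 31) + 63) = 4 - (-24 + 63) = 4 - 1*39 = 4 - 39 = -35)
I(P) = 2*P/(7 + P) (I(P) = (P + P)/(P + 7) = (2*P)/(7 + P) = 2*P/(7 + P))
(I(30) - 16551) + O(v) = (2*30/(7 + 30) - 16551) - 35*(6 - 35) = (2*30/37 - 16551) - 35*(-29) = (2*30*(1/37) - 16551) + 1015 = (60/37 - 16551) + 1015 = -612327/37 + 1015 = -574772/37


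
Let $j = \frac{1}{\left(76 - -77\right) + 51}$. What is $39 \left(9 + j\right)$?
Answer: $\frac{23881}{68} \approx 351.19$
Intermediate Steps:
$j = \frac{1}{204}$ ($j = \frac{1}{\left(76 + 77\right) + 51} = \frac{1}{153 + 51} = \frac{1}{204} \approx 0.004902$)
$39 \left(9 + j\right) = 39 \left(9 + \frac{1}{204}\right) = 39 \cdot \frac{1837}{204} = \frac{23881}{68}$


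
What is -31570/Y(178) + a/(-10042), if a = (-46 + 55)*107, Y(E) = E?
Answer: -158598677/893738 ≈ -177.46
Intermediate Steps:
a = 963 (a = 9*107 = 963)
-31570/Y(178) + a/(-10042) = -31570/178 + 963/(-10042) = -31570*1/178 + 963*(-1/10042) = -15785/89 - 963/10042 = -158598677/893738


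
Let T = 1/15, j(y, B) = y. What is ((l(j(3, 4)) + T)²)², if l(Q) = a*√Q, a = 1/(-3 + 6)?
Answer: 6076/50625 + 304*√3/10125 ≈ 0.17202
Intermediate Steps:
T = 1/15 ≈ 0.066667
a = ⅓ (a = 1/3 = ⅓ ≈ 0.33333)
l(Q) = √Q/3
((l(j(3, 4)) + T)²)² = ((√3/3 + 1/15)²)² = ((1/15 + √3/3)²)² = (1/15 + √3/3)⁴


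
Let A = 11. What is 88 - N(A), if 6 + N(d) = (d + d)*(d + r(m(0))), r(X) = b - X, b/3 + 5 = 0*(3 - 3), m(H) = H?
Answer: 182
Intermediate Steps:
b = -15 (b = -15 + 3*(0*(3 - 3)) = -15 + 3*(0*0) = -15 + 3*0 = -15 + 0 = -15)
r(X) = -15 - X
N(d) = -6 + 2*d*(-15 + d) (N(d) = -6 + (d + d)*(d + (-15 - 1*0)) = -6 + (2*d)*(d + (-15 + 0)) = -6 + (2*d)*(d - 15) = -6 + (2*d)*(-15 + d) = -6 + 2*d*(-15 + d))
88 - N(A) = 88 - (-6 - 30*11 + 2*11²) = 88 - (-6 - 330 + 2*121) = 88 - (-6 - 330 + 242) = 88 - 1*(-94) = 88 + 94 = 182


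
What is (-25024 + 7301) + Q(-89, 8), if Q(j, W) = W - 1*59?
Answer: -17774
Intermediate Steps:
Q(j, W) = -59 + W (Q(j, W) = W - 59 = -59 + W)
(-25024 + 7301) + Q(-89, 8) = (-25024 + 7301) + (-59 + 8) = -17723 - 51 = -17774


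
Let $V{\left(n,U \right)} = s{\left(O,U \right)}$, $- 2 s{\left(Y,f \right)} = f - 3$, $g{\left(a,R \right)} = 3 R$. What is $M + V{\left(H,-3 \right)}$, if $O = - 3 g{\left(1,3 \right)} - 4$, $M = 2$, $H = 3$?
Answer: $5$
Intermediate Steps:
$O = -31$ ($O = - 3 \cdot 3 \cdot 3 - 4 = \left(-3\right) 9 - 4 = -27 - 4 = -31$)
$s{\left(Y,f \right)} = \frac{3}{2} - \frac{f}{2}$ ($s{\left(Y,f \right)} = - \frac{f - 3}{2} = - \frac{-3 + f}{2} = \frac{3}{2} - \frac{f}{2}$)
$V{\left(n,U \right)} = \frac{3}{2} - \frac{U}{2}$
$M + V{\left(H,-3 \right)} = 2 + \left(\frac{3}{2} - - \frac{3}{2}\right) = 2 + \left(\frac{3}{2} + \frac{3}{2}\right) = 2 + 3 = 5$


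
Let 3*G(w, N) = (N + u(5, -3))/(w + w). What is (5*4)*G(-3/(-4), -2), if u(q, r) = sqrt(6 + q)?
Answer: -80/9 + 40*sqrt(11)/9 ≈ 5.8517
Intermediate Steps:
G(w, N) = (N + sqrt(11))/(6*w) (G(w, N) = ((N + sqrt(6 + 5))/(w + w))/3 = ((N + sqrt(11))/((2*w)))/3 = ((N + sqrt(11))*(1/(2*w)))/3 = ((N + sqrt(11))/(2*w))/3 = (N + sqrt(11))/(6*w))
(5*4)*G(-3/(-4), -2) = (5*4)*((-2 + sqrt(11))/(6*((-3/(-4))))) = 20*((-2 + sqrt(11))/(6*((-3*(-1/4))))) = 20*((-2 + sqrt(11))/(6*(3/4))) = 20*((1/6)*(4/3)*(-2 + sqrt(11))) = 20*(-4/9 + 2*sqrt(11)/9) = -80/9 + 40*sqrt(11)/9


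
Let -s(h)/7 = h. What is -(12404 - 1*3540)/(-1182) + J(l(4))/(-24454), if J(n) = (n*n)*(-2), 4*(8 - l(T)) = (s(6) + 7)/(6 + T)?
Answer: 3471143327/462474048 ≈ 7.5056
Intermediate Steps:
s(h) = -7*h
l(T) = 8 + 35/(4*(6 + T)) (l(T) = 8 - (-7*6 + 7)/(4*(6 + T)) = 8 - (-42 + 7)/(4*(6 + T)) = 8 - (-35)/(4*(6 + T)) = 8 + 35/(4*(6 + T)))
J(n) = -2*n² (J(n) = n²*(-2) = -2*n²)
-(12404 - 1*3540)/(-1182) + J(l(4))/(-24454) = -(12404 - 1*3540)/(-1182) - 2*(227 + 32*4)²/(16*(6 + 4)²)/(-24454) = -(12404 - 3540)*(-1/1182) - 2*(227 + 128)²/1600*(-1/24454) = -1*8864*(-1/1182) - 2*((¼)*(⅒)*355)²*(-1/24454) = -8864*(-1/1182) - 2*(71/8)²*(-1/24454) = 4432/591 - 2*5041/64*(-1/24454) = 4432/591 - 5041/32*(-1/24454) = 4432/591 + 5041/782528 = 3471143327/462474048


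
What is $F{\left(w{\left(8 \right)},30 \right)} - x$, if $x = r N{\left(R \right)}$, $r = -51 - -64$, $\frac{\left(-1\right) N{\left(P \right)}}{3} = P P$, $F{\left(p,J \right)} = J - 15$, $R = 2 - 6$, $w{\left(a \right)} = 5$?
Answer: $639$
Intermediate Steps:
$R = -4$ ($R = 2 - 6 = -4$)
$F{\left(p,J \right)} = -15 + J$ ($F{\left(p,J \right)} = J - 15 = -15 + J$)
$N{\left(P \right)} = - 3 P^{2}$ ($N{\left(P \right)} = - 3 P P = - 3 P^{2}$)
$r = 13$ ($r = -51 + 64 = 13$)
$x = -624$ ($x = 13 \left(- 3 \left(-4\right)^{2}\right) = 13 \left(\left(-3\right) 16\right) = 13 \left(-48\right) = -624$)
$F{\left(w{\left(8 \right)},30 \right)} - x = \left(-15 + 30\right) - -624 = 15 + 624 = 639$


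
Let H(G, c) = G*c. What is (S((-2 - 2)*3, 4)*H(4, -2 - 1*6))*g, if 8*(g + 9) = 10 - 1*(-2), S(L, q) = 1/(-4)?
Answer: -60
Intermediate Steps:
S(L, q) = -¼ (S(L, q) = 1*(-¼) = -¼)
g = -15/2 (g = -9 + (10 - 1*(-2))/8 = -9 + (10 + 2)/8 = -9 + (⅛)*12 = -9 + 3/2 = -15/2 ≈ -7.5000)
(S((-2 - 2)*3, 4)*H(4, -2 - 1*6))*g = -(-2 - 1*6)*(-15/2) = -(-2 - 6)*(-15/2) = -(-8)*(-15/2) = -¼*(-32)*(-15/2) = 8*(-15/2) = -60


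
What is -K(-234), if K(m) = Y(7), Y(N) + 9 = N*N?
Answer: -40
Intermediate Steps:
Y(N) = -9 + N**2 (Y(N) = -9 + N*N = -9 + N**2)
K(m) = 40 (K(m) = -9 + 7**2 = -9 + 49 = 40)
-K(-234) = -1*40 = -40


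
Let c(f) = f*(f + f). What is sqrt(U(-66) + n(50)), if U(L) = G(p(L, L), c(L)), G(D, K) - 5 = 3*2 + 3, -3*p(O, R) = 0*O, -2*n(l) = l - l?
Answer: sqrt(14) ≈ 3.7417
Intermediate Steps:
n(l) = 0 (n(l) = -(l - l)/2 = -1/2*0 = 0)
c(f) = 2*f**2 (c(f) = f*(2*f) = 2*f**2)
p(O, R) = 0 (p(O, R) = -0*O = -1/3*0 = 0)
G(D, K) = 14 (G(D, K) = 5 + (3*2 + 3) = 5 + (6 + 3) = 5 + 9 = 14)
U(L) = 14
sqrt(U(-66) + n(50)) = sqrt(14 + 0) = sqrt(14)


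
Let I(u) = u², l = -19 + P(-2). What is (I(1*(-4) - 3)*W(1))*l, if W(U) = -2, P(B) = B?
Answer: 2058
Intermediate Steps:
l = -21 (l = -19 - 2 = -21)
(I(1*(-4) - 3)*W(1))*l = ((1*(-4) - 3)²*(-2))*(-21) = ((-4 - 3)²*(-2))*(-21) = ((-7)²*(-2))*(-21) = (49*(-2))*(-21) = -98*(-21) = 2058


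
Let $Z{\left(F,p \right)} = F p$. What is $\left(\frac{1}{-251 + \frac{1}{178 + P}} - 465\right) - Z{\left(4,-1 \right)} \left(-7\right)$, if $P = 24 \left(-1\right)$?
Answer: $\frac{503266372}{38653} \approx 13020.0$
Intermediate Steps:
$P = -24$
$\left(\frac{1}{-251 + \frac{1}{178 + P}} - 465\right) - Z{\left(4,-1 \right)} \left(-7\right) = \left(\frac{1}{-251 + \frac{1}{178 - 24}} - 465\right) - 4 \left(-1\right) \left(-7\right) = \left(\frac{1}{-251 + \frac{1}{154}} - 465\right) \left(-1\right) \left(-4\right) \left(-7\right) = \left(\frac{1}{-251 + \frac{1}{154}} - 465\right) 4 \left(-7\right) = \left(\frac{1}{- \frac{38653}{154}} - 465\right) \left(-28\right) = \left(- \frac{154}{38653} - 465\right) \left(-28\right) = \left(- \frac{17973799}{38653}\right) \left(-28\right) = \frac{503266372}{38653}$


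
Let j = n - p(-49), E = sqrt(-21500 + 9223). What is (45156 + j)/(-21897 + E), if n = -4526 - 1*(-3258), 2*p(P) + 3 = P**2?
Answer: -934761033/479490886 - 42689*I*sqrt(12277)/479490886 ≈ -1.9495 - 0.0098647*I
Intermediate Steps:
p(P) = -3/2 + P**2/2
n = -1268 (n = -4526 + 3258 = -1268)
E = I*sqrt(12277) (E = sqrt(-12277) = I*sqrt(12277) ≈ 110.8*I)
j = -2467 (j = -1268 - (-3/2 + (1/2)*(-49)**2) = -1268 - (-3/2 + (1/2)*2401) = -1268 - (-3/2 + 2401/2) = -1268 - 1*1199 = -1268 - 1199 = -2467)
(45156 + j)/(-21897 + E) = (45156 - 2467)/(-21897 + I*sqrt(12277)) = 42689/(-21897 + I*sqrt(12277))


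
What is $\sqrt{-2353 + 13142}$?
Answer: $\sqrt{10789} \approx 103.87$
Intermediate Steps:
$\sqrt{-2353 + 13142} = \sqrt{10789}$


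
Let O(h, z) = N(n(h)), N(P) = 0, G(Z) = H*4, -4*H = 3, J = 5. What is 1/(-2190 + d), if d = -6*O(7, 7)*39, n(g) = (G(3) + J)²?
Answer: -1/2190 ≈ -0.00045662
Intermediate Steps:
H = -¾ (H = -¼*3 = -¾ ≈ -0.75000)
G(Z) = -3 (G(Z) = -¾*4 = -3)
n(g) = 4 (n(g) = (-3 + 5)² = 2² = 4)
O(h, z) = 0
d = 0 (d = -6*0*39 = 0*39 = 0)
1/(-2190 + d) = 1/(-2190 + 0) = 1/(-2190) = -1/2190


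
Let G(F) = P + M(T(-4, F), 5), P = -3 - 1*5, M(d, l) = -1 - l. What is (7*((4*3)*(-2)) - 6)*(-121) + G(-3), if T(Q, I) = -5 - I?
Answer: 21040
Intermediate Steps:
P = -8 (P = -3 - 5 = -8)
G(F) = -14 (G(F) = -8 + (-1 - 1*5) = -8 + (-1 - 5) = -8 - 6 = -14)
(7*((4*3)*(-2)) - 6)*(-121) + G(-3) = (7*((4*3)*(-2)) - 6)*(-121) - 14 = (7*(12*(-2)) - 6)*(-121) - 14 = (7*(-24) - 6)*(-121) - 14 = (-168 - 6)*(-121) - 14 = -174*(-121) - 14 = 21054 - 14 = 21040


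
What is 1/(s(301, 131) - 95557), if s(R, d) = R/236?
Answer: -236/22551151 ≈ -1.0465e-5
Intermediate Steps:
s(R, d) = R/236
1/(s(301, 131) - 95557) = 1/((1/236)*301 - 95557) = 1/(301/236 - 95557) = 1/(-22551151/236) = -236/22551151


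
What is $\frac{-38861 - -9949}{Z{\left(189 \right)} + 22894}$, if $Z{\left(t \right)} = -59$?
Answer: $- \frac{28912}{22835} \approx -1.2661$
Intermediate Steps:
$\frac{-38861 - -9949}{Z{\left(189 \right)} + 22894} = \frac{-38861 - -9949}{-59 + 22894} = \frac{-38861 + \left(-12796 + 22745\right)}{22835} = \left(-38861 + 9949\right) \frac{1}{22835} = \left(-28912\right) \frac{1}{22835} = - \frac{28912}{22835}$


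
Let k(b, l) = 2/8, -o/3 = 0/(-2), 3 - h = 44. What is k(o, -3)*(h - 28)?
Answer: -69/4 ≈ -17.250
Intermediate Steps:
h = -41 (h = 3 - 1*44 = 3 - 44 = -41)
o = 0 (o = -0/(-2) = -0*(-1)/2 = -3*0 = 0)
k(b, l) = ¼ (k(b, l) = 2*(⅛) = ¼)
k(o, -3)*(h - 28) = (-41 - 28)/4 = (¼)*(-69) = -69/4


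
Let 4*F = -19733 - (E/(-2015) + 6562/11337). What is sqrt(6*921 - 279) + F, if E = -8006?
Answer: -450885723767/91376220 + 3*sqrt(583) ≈ -4862.0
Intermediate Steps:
F = -450885723767/91376220 (F = (-19733 - (-8006/(-2015) + 6562/11337))/4 = (-19733 - (-8006*(-1/2015) + 6562*(1/11337)))/4 = (-19733 - (8006/2015 + 6562/11337))/4 = (-19733 - 1*103986452/22844055)/4 = (-19733 - 103986452/22844055)/4 = (1/4)*(-450885723767/22844055) = -450885723767/91376220 ≈ -4934.4)
sqrt(6*921 - 279) + F = sqrt(6*921 - 279) - 450885723767/91376220 = sqrt(5526 - 279) - 450885723767/91376220 = sqrt(5247) - 450885723767/91376220 = 3*sqrt(583) - 450885723767/91376220 = -450885723767/91376220 + 3*sqrt(583)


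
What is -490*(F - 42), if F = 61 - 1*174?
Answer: 75950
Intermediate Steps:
F = -113 (F = 61 - 174 = -113)
-490*(F - 42) = -490*(-113 - 42) = -490*(-155) = 75950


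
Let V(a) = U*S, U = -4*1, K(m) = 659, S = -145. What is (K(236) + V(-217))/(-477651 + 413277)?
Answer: -413/21458 ≈ -0.019247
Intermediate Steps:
U = -4
V(a) = 580 (V(a) = -4*(-145) = 580)
(K(236) + V(-217))/(-477651 + 413277) = (659 + 580)/(-477651 + 413277) = 1239/(-64374) = 1239*(-1/64374) = -413/21458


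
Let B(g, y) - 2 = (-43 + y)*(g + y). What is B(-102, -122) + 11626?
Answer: 48588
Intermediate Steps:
B(g, y) = 2 + (-43 + y)*(g + y)
B(-102, -122) + 11626 = (2 + (-122)**2 - 43*(-102) - 43*(-122) - 102*(-122)) + 11626 = (2 + 14884 + 4386 + 5246 + 12444) + 11626 = 36962 + 11626 = 48588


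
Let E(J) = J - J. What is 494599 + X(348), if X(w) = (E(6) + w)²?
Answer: 615703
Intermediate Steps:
E(J) = 0
X(w) = w² (X(w) = (0 + w)² = w²)
494599 + X(348) = 494599 + 348² = 494599 + 121104 = 615703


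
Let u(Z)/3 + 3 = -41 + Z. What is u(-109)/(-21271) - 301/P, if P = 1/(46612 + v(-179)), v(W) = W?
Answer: -297290578784/21271 ≈ -1.3976e+7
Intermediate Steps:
u(Z) = -132 + 3*Z (u(Z) = -9 + 3*(-41 + Z) = -9 + (-123 + 3*Z) = -132 + 3*Z)
P = 1/46433 (P = 1/(46612 - 179) = 1/46433 ≈ 2.1536e-5)
u(-109)/(-21271) - 301/P = (-132 + 3*(-109))/(-21271) - 301/1/46433 = (-132 - 327)*(-1/21271) - 301*46433 = -459*(-1/21271) - 13976333 = 459/21271 - 13976333 = -297290578784/21271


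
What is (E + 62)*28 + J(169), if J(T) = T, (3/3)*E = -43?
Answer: 701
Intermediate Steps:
E = -43
(E + 62)*28 + J(169) = (-43 + 62)*28 + 169 = 19*28 + 169 = 532 + 169 = 701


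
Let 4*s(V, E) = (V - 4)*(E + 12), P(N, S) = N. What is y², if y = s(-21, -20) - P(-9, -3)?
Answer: 3481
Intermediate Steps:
s(V, E) = (-4 + V)*(12 + E)/4 (s(V, E) = ((V - 4)*(E + 12))/4 = ((-4 + V)*(12 + E))/4 = (-4 + V)*(12 + E)/4)
y = 59 (y = (-12 - 1*(-20) + 3*(-21) + (¼)*(-20)*(-21)) - 1*(-9) = (-12 + 20 - 63 + 105) + 9 = 50 + 9 = 59)
y² = 59² = 3481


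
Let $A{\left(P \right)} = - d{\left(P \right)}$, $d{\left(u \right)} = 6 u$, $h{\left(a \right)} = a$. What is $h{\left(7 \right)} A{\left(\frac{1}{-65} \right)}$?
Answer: $\frac{42}{65} \approx 0.64615$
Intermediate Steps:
$A{\left(P \right)} = - 6 P$
$h{\left(7 \right)} A{\left(\frac{1}{-65} \right)} = 7 \left(- \frac{6}{-65}\right) = 7 \left(\left(-6\right) \left(- \frac{1}{65}\right)\right) = 7 \cdot \frac{6}{65} = \frac{42}{65}$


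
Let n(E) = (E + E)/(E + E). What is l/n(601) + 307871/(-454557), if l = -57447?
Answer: -26113243850/454557 ≈ -57448.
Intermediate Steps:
n(E) = 1 (n(E) = (2*E)/((2*E)) = (2*E)*(1/(2*E)) = 1)
l/n(601) + 307871/(-454557) = -57447/1 + 307871/(-454557) = -57447*1 + 307871*(-1/454557) = -57447 - 307871/454557 = -26113243850/454557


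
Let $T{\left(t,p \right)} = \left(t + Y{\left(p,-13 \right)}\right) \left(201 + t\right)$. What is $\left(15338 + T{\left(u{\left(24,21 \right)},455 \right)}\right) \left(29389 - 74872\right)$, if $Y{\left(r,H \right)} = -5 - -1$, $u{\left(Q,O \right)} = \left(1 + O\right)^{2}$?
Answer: $-15652428654$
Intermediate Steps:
$Y{\left(r,H \right)} = -4$ ($Y{\left(r,H \right)} = -5 + 1 = -4$)
$T{\left(t,p \right)} = \left(-4 + t\right) \left(201 + t\right)$ ($T{\left(t,p \right)} = \left(t - 4\right) \left(201 + t\right) = \left(-4 + t\right) \left(201 + t\right)$)
$\left(15338 + T{\left(u{\left(24,21 \right)},455 \right)}\right) \left(29389 - 74872\right) = \left(15338 + \left(-804 + \left(\left(1 + 21\right)^{2}\right)^{2} + 197 \left(1 + 21\right)^{2}\right)\right) \left(29389 - 74872\right) = \left(15338 + \left(-804 + \left(22^{2}\right)^{2} + 197 \cdot 22^{2}\right)\right) \left(-45483\right) = \left(15338 + \left(-804 + 484^{2} + 197 \cdot 484\right)\right) \left(-45483\right) = \left(15338 + \left(-804 + 234256 + 95348\right)\right) \left(-45483\right) = \left(15338 + 328800\right) \left(-45483\right) = 344138 \left(-45483\right) = -15652428654$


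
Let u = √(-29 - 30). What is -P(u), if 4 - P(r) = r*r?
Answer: -63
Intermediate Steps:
u = I*√59 (u = √(-59) = I*√59 ≈ 7.6811*I)
P(r) = 4 - r² (P(r) = 4 - r*r = 4 - r²)
-P(u) = -(4 - (I*√59)²) = -(4 - 1*(-59)) = -(4 + 59) = -1*63 = -63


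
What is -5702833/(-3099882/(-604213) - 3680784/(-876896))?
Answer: -188846450136521774/308890729329 ≈ -6.1137e+5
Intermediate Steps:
-5702833/(-3099882/(-604213) - 3680784/(-876896)) = -5702833/(-3099882*(-1/604213) - 3680784*(-1/876896)) = -5702833/(3099882/604213 + 230049/54806) = -5702833/308890729329/33114497678 = -5702833*33114497678/308890729329 = -188846450136521774/308890729329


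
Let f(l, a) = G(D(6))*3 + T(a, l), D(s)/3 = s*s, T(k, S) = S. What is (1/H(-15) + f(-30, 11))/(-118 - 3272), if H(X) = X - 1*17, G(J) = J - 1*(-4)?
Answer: -9791/108480 ≈ -0.090256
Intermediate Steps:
D(s) = 3*s² (D(s) = 3*(s*s) = 3*s²)
G(J) = 4 + J (G(J) = J + 4 = 4 + J)
H(X) = -17 + X (H(X) = X - 17 = -17 + X)
f(l, a) = 336 + l (f(l, a) = (4 + 3*6²)*3 + l = (4 + 3*36)*3 + l = (4 + 108)*3 + l = 112*3 + l = 336 + l)
(1/H(-15) + f(-30, 11))/(-118 - 3272) = (1/(-17 - 15) + (336 - 30))/(-118 - 3272) = (1/(-32) + 306)/(-3390) = (-1/32 + 306)*(-1/3390) = (9791/32)*(-1/3390) = -9791/108480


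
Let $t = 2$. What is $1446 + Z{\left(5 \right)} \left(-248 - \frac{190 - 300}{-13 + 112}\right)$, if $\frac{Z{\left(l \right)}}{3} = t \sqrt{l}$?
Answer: $1446 - \frac{4444 \sqrt{5}}{3} \approx -1866.4$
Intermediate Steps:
$Z{\left(l \right)} = 6 \sqrt{l}$ ($Z{\left(l \right)} = 3 \cdot 2 \sqrt{l} = 6 \sqrt{l}$)
$1446 + Z{\left(5 \right)} \left(-248 - \frac{190 - 300}{-13 + 112}\right) = 1446 + 6 \sqrt{5} \left(-248 - \frac{190 - 300}{-13 + 112}\right) = 1446 + 6 \sqrt{5} \left(-248 - - \frac{110}{99}\right) = 1446 + 6 \sqrt{5} \left(-248 - \left(-110\right) \frac{1}{99}\right) = 1446 + 6 \sqrt{5} \left(-248 - - \frac{10}{9}\right) = 1446 + 6 \sqrt{5} \left(-248 + \frac{10}{9}\right) = 1446 + 6 \sqrt{5} \left(- \frac{2222}{9}\right) = 1446 - \frac{4444 \sqrt{5}}{3}$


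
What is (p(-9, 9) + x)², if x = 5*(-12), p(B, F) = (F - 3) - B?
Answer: 2025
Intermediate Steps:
p(B, F) = -3 + F - B (p(B, F) = (-3 + F) - B = -3 + F - B)
x = -60
(p(-9, 9) + x)² = ((-3 + 9 - 1*(-9)) - 60)² = ((-3 + 9 + 9) - 60)² = (15 - 60)² = (-45)² = 2025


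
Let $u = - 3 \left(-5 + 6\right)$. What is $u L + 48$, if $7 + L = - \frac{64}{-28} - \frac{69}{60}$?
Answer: $\frac{9183}{140} \approx 65.593$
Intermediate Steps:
$u = -3$ ($u = \left(-3\right) 1 = -3$)
$L = - \frac{821}{140}$ ($L = -7 - \left(- \frac{16}{7} + \frac{23}{20}\right) = -7 - - \frac{159}{140} = -7 + \left(\frac{16}{7} - \frac{23}{20}\right) = -7 + \frac{159}{140} = - \frac{821}{140} \approx -5.8643$)
$u L + 48 = \left(-3\right) \left(- \frac{821}{140}\right) + 48 = \frac{2463}{140} + 48 = \frac{9183}{140}$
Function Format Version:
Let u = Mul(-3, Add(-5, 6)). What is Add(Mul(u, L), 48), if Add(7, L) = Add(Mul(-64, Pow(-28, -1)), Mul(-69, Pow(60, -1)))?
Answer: Rational(9183, 140) ≈ 65.593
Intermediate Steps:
u = -3 (u = Mul(-3, 1) = -3)
L = Rational(-821, 140) (L = Add(-7, Add(Mul(-64, Pow(-28, -1)), Mul(-69, Pow(60, -1)))) = Add(-7, Add(Mul(-64, Rational(-1, 28)), Mul(-69, Rational(1, 60)))) = Add(-7, Add(Rational(16, 7), Rational(-23, 20))) = Add(-7, Rational(159, 140)) = Rational(-821, 140) ≈ -5.8643)
Add(Mul(u, L), 48) = Add(Mul(-3, Rational(-821, 140)), 48) = Add(Rational(2463, 140), 48) = Rational(9183, 140)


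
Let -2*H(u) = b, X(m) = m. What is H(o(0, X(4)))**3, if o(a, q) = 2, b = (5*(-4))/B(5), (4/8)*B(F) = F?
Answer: 1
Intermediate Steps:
B(F) = 2*F
b = -2 (b = (5*(-4))/((2*5)) = -20/10 = -20*1/10 = -2)
H(u) = 1 (H(u) = -1/2*(-2) = 1)
H(o(0, X(4)))**3 = 1**3 = 1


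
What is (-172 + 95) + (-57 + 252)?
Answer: 118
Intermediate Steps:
(-172 + 95) + (-57 + 252) = -77 + 195 = 118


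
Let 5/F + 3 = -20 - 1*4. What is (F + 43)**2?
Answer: 1336336/729 ≈ 1833.1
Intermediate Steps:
F = -5/27 (F = 5/(-3 + (-20 - 1*4)) = 5/(-3 + (-20 - 4)) = 5/(-3 - 24) = 5/(-27) = 5*(-1/27) = -5/27 ≈ -0.18519)
(F + 43)**2 = (-5/27 + 43)**2 = (1156/27)**2 = 1336336/729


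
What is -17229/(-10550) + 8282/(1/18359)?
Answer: 1604119478129/10550 ≈ 1.5205e+8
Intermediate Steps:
-17229/(-10550) + 8282/(1/18359) = -17229*(-1/10550) + 8282/(1/18359) = 17229/10550 + 8282*18359 = 17229/10550 + 152049238 = 1604119478129/10550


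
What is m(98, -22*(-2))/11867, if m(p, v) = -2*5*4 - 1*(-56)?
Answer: 16/11867 ≈ 0.0013483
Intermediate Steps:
m(p, v) = 16 (m(p, v) = -10*4 + 56 = -40 + 56 = 16)
m(98, -22*(-2))/11867 = 16/11867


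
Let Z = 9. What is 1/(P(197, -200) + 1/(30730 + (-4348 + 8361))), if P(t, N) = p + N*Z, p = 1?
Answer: -34743/62502656 ≈ -0.00055586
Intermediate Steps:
P(t, N) = 1 + 9*N (P(t, N) = 1 + N*9 = 1 + 9*N)
1/(P(197, -200) + 1/(30730 + (-4348 + 8361))) = 1/((1 + 9*(-200)) + 1/(30730 + (-4348 + 8361))) = 1/((1 - 1800) + 1/(30730 + 4013)) = 1/(-1799 + 1/34743) = 1/(-62502656/34743) = -34743/62502656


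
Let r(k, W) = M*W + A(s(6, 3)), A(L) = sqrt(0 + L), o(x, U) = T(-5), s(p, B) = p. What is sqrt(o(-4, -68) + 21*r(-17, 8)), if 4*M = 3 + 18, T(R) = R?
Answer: sqrt(877 + 21*sqrt(6)) ≈ 30.470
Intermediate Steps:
o(x, U) = -5
M = 21/4 (M = (3 + 18)/4 = (1/4)*21 = 21/4 ≈ 5.2500)
A(L) = sqrt(L)
r(k, W) = sqrt(6) + 21*W/4 (r(k, W) = 21*W/4 + sqrt(6) = sqrt(6) + 21*W/4)
sqrt(o(-4, -68) + 21*r(-17, 8)) = sqrt(-5 + 21*(sqrt(6) + (21/4)*8)) = sqrt(-5 + 21*(sqrt(6) + 42)) = sqrt(-5 + 21*(42 + sqrt(6))) = sqrt(-5 + (882 + 21*sqrt(6))) = sqrt(877 + 21*sqrt(6))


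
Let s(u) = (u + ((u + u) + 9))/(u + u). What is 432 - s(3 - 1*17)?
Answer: 12063/28 ≈ 430.82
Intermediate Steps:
s(u) = (9 + 3*u)/(2*u) (s(u) = (u + (2*u + 9))/((2*u)) = (u + (9 + 2*u))*(1/(2*u)) = (9 + 3*u)*(1/(2*u)) = (9 + 3*u)/(2*u))
432 - s(3 - 1*17) = 432 - 3*(3 + (3 - 1*17))/(2*(3 - 1*17)) = 432 - 3*(3 + (3 - 17))/(2*(3 - 17)) = 432 - 3*(3 - 14)/(2*(-14)) = 432 - 3*(-1)*(-11)/(2*14) = 432 - 1*33/28 = 432 - 33/28 = 12063/28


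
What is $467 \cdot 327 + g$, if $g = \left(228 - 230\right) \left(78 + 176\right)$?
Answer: $152201$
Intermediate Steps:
$g = -508$ ($g = \left(-2\right) 254 = -508$)
$467 \cdot 327 + g = 467 \cdot 327 - 508 = 152709 - 508 = 152201$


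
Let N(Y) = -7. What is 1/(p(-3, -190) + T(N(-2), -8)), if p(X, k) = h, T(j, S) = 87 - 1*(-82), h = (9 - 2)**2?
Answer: 1/218 ≈ 0.0045872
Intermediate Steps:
h = 49 (h = 7**2 = 49)
T(j, S) = 169 (T(j, S) = 87 + 82 = 169)
p(X, k) = 49
1/(p(-3, -190) + T(N(-2), -8)) = 1/(49 + 169) = 1/218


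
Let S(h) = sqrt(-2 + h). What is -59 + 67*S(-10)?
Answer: -59 + 134*I*sqrt(3) ≈ -59.0 + 232.09*I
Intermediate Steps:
-59 + 67*S(-10) = -59 + 67*sqrt(-2 - 10) = -59 + 67*sqrt(-12) = -59 + 67*(2*I*sqrt(3)) = -59 + 134*I*sqrt(3)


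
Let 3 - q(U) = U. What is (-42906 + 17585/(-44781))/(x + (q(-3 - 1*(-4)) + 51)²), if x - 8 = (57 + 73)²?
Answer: -1921391171/882946977 ≈ -2.1761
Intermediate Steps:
q(U) = 3 - U
x = 16908 (x = 8 + (57 + 73)² = 8 + 130² = 8 + 16900 = 16908)
(-42906 + 17585/(-44781))/(x + (q(-3 - 1*(-4)) + 51)²) = (-42906 + 17585/(-44781))/(16908 + ((3 - (-3 - 1*(-4))) + 51)²) = (-42906 + 17585*(-1/44781))/(16908 + ((3 - (-3 + 4)) + 51)²) = (-42906 - 17585/44781)/(16908 + ((3 - 1*1) + 51)²) = -1921391171/(44781*(16908 + ((3 - 1) + 51)²)) = -1921391171/(44781*(16908 + (2 + 51)²)) = -1921391171/(44781*(16908 + 53²)) = -1921391171/(44781*(16908 + 2809)) = -1921391171/44781/19717 = -1921391171/44781*1/19717 = -1921391171/882946977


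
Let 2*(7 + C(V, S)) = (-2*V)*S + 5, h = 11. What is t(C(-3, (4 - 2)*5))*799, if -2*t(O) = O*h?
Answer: -448239/4 ≈ -1.1206e+5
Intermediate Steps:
C(V, S) = -9/2 - S*V (C(V, S) = -7 + ((-2*V)*S + 5)/2 = -7 + (-2*S*V + 5)/2 = -7 + (5 - 2*S*V)/2 = -7 + (5/2 - S*V) = -9/2 - S*V)
t(O) = -11*O/2 (t(O) = -O*11/2 = -11*O/2)
t(C(-3, (4 - 2)*5))*799 = -11*(-9/2 - 1*(4 - 2)*5*(-3))/2*799 = -11*(-9/2 - 1*2*5*(-3))/2*799 = -11*(-9/2 - 1*10*(-3))/2*799 = -11*(-9/2 + 30)/2*799 = -11/2*51/2*799 = -561/4*799 = -448239/4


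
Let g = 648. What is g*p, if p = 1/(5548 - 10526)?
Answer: -324/2489 ≈ -0.13017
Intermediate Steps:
p = -1/4978 (p = 1/(-4978) = -1/4978 ≈ -0.00020088)
g*p = 648*(-1/4978) = -324/2489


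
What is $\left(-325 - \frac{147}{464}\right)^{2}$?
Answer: $\frac{22784996809}{215296} \approx 1.0583 \cdot 10^{5}$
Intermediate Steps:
$\left(-325 - \frac{147}{464}\right)^{2} = \left(- \frac{150947}{464}\right)^{2} = \frac{22784996809}{215296}$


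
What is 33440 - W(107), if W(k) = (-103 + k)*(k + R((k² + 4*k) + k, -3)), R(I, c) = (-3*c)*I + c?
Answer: -398400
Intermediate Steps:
R(I, c) = c - 3*I*c (R(I, c) = -3*I*c + c = c - 3*I*c)
W(k) = (-103 + k)*(-3 + 9*k² + 46*k) (W(k) = (-103 + k)*(k - 3*(1 - 3*((k² + 4*k) + k))) = (-103 + k)*(k - 3*(1 - 3*(k² + 5*k))) = (-103 + k)*(k - 3*(1 + (-15*k - 3*k²))) = (-103 + k)*(k - 3*(1 - 15*k - 3*k²)) = (-103 + k)*(k + (-3 + 9*k² + 45*k)) = (-103 + k)*(-3 + 9*k² + 46*k))
33440 - W(107) = 33440 - (309 - 4741*107 - 881*107² + 9*107³) = 33440 - (309 - 507287 - 881*11449 + 9*1225043) = 33440 - (309 - 507287 - 10086569 + 11025387) = 33440 - 1*431840 = 33440 - 431840 = -398400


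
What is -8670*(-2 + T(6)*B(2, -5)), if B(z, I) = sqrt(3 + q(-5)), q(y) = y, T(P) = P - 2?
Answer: 17340 - 34680*I*sqrt(2) ≈ 17340.0 - 49045.0*I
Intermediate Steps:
T(P) = -2 + P
B(z, I) = I*sqrt(2) (B(z, I) = sqrt(3 - 5) = sqrt(-2) = I*sqrt(2))
-8670*(-2 + T(6)*B(2, -5)) = -8670*(-2 + (-2 + 6)*(I*sqrt(2))) = -8670*(-2 + 4*(I*sqrt(2))) = -8670*(-2 + 4*I*sqrt(2)) = 17340 - 34680*I*sqrt(2)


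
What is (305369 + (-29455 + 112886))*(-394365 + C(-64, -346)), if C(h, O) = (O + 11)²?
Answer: -109696032000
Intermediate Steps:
C(h, O) = (11 + O)²
(305369 + (-29455 + 112886))*(-394365 + C(-64, -346)) = (305369 + (-29455 + 112886))*(-394365 + (11 - 346)²) = (305369 + 83431)*(-394365 + (-335)²) = 388800*(-394365 + 112225) = 388800*(-282140) = -109696032000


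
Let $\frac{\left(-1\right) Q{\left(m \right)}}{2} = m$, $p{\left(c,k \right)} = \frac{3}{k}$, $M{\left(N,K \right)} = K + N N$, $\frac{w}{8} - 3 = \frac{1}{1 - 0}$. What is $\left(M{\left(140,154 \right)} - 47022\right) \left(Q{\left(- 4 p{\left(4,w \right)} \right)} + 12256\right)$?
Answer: $-334217059$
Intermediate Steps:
$w = 32$ ($w = 24 + \frac{8}{1 - 0} = 24 + \frac{8}{1 + 0} = 24 + \frac{8}{1} = 24 + 8 \cdot 1 = 24 + 8 = 32$)
$M{\left(N,K \right)} = K + N^{2}$
$Q{\left(m \right)} = - 2 m$
$\left(M{\left(140,154 \right)} - 47022\right) \left(Q{\left(- 4 p{\left(4,w \right)} \right)} + 12256\right) = \left(\left(154 + 140^{2}\right) - 47022\right) \left(- 2 \left(- 4 \cdot \frac{3}{32}\right) + 12256\right) = \left(\left(154 + 19600\right) - 47022\right) \left(- 2 \left(- 4 \cdot 3 \cdot \frac{1}{32}\right) + 12256\right) = \left(19754 - 47022\right) \left(- 2 \left(\left(-4\right) \frac{3}{32}\right) + 12256\right) = - 27268 \left(\left(-2\right) \left(- \frac{3}{8}\right) + 12256\right) = - 27268 \left(\frac{3}{4} + 12256\right) = \left(-27268\right) \frac{49027}{4} = -334217059$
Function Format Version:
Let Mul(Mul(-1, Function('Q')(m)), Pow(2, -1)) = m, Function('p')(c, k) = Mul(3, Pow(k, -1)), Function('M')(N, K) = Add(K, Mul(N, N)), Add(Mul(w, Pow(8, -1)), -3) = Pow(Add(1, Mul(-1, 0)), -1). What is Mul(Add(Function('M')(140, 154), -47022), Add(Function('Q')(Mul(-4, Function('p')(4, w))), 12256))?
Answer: -334217059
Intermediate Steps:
w = 32 (w = Add(24, Mul(8, Pow(Add(1, Mul(-1, 0)), -1))) = Add(24, Mul(8, Pow(Add(1, 0), -1))) = Add(24, Mul(8, Pow(1, -1))) = Add(24, Mul(8, 1)) = Add(24, 8) = 32)
Function('M')(N, K) = Add(K, Pow(N, 2))
Function('Q')(m) = Mul(-2, m)
Mul(Add(Function('M')(140, 154), -47022), Add(Function('Q')(Mul(-4, Function('p')(4, w))), 12256)) = Mul(Add(Add(154, Pow(140, 2)), -47022), Add(Mul(-2, Mul(-4, Mul(3, Pow(32, -1)))), 12256)) = Mul(Add(Add(154, 19600), -47022), Add(Mul(-2, Mul(-4, Mul(3, Rational(1, 32)))), 12256)) = Mul(Add(19754, -47022), Add(Mul(-2, Mul(-4, Rational(3, 32))), 12256)) = Mul(-27268, Add(Mul(-2, Rational(-3, 8)), 12256)) = Mul(-27268, Add(Rational(3, 4), 12256)) = Mul(-27268, Rational(49027, 4)) = -334217059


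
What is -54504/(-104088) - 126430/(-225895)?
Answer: 212266891/195941323 ≈ 1.0833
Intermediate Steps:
-54504/(-104088) - 126430/(-225895) = -54504*(-1/104088) - 126430*(-1/225895) = 2271/4337 + 25286/45179 = 212266891/195941323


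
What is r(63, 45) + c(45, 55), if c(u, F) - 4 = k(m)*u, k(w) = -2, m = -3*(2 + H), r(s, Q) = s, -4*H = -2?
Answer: -23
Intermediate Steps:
H = 1/2 (H = -1/4*(-2) = 1/2 ≈ 0.50000)
m = -15/2 (m = -3*(2 + 1/2) = -3*5/2 = -15/2 ≈ -7.5000)
c(u, F) = 4 - 2*u
r(63, 45) + c(45, 55) = 63 + (4 - 2*45) = 63 + (4 - 90) = 63 - 86 = -23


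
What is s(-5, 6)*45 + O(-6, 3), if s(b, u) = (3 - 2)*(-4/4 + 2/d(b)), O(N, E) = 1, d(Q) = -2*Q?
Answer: -35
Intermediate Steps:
s(b, u) = -1 - 1/b (s(b, u) = (3 - 2)*(-4/4 + 2/((-2*b))) = 1*(-4*1/4 + 2*(-1/(2*b))) = 1*(-1 - 1/b) = -1 - 1/b)
s(-5, 6)*45 + O(-6, 3) = ((-1 - 1*(-5))/(-5))*45 + 1 = -(-1 + 5)/5*45 + 1 = -1/5*4*45 + 1 = -4/5*45 + 1 = -36 + 1 = -35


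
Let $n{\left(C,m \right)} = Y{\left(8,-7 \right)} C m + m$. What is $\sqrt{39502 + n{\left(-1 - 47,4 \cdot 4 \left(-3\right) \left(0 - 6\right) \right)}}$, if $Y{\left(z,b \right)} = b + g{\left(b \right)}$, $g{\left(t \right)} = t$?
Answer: $\sqrt{233326} \approx 483.04$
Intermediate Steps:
$Y{\left(z,b \right)} = 2 b$ ($Y{\left(z,b \right)} = b + b = 2 b$)
$n{\left(C,m \right)} = m - 14 C m$ ($n{\left(C,m \right)} = 2 \left(-7\right) C m + m = - 14 C m + m = m - 14 C m$)
$\sqrt{39502 + n{\left(-1 - 47,4 \cdot 4 \left(-3\right) \left(0 - 6\right) \right)}} = \sqrt{39502 + 4 \cdot 4 \left(-3\right) \left(0 - 6\right) \left(1 - 14 \left(-1 - 47\right)\right)} = \sqrt{39502 + 16 \left(-3\right) \left(-6\right) \left(1 - 14 \left(-1 - 47\right)\right)} = \sqrt{39502 + \left(-48\right) \left(-6\right) \left(1 - -672\right)} = \sqrt{39502 + 288 \left(1 + 672\right)} = \sqrt{39502 + 288 \cdot 673} = \sqrt{39502 + 193824} = \sqrt{233326}$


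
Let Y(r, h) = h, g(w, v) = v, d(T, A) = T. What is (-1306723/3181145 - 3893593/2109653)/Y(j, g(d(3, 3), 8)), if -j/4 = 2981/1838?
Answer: -172077454558/610101099335 ≈ -0.28205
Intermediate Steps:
j = -5962/919 (j = -11924/1838 = -4*2981/1838 = -5962/919 ≈ -6.4875)
(-1306723/3181145 - 3893593/2109653)/Y(j, g(d(3, 3), 8)) = (-1306723/3181145 - 3893593/2109653)/8 = (-1306723*1/3181145 - 3893593*1/2109653)*(⅛) = (-118793/289195 - 3893593/2109653)*(⅛) = -1376619636464/610101099335*⅛ = -172077454558/610101099335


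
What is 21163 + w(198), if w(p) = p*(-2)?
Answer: 20767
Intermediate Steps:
w(p) = -2*p
21163 + w(198) = 21163 - 2*198 = 21163 - 396 = 20767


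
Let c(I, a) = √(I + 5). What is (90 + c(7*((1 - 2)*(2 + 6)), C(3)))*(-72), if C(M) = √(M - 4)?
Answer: -6480 - 72*I*√51 ≈ -6480.0 - 514.18*I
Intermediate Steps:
C(M) = √(-4 + M)
c(I, a) = √(5 + I)
(90 + c(7*((1 - 2)*(2 + 6)), C(3)))*(-72) = (90 + √(5 + 7*((1 - 2)*(2 + 6))))*(-72) = (90 + √(5 + 7*(-1*8)))*(-72) = (90 + √(5 + 7*(-8)))*(-72) = (90 + √(5 - 56))*(-72) = (90 + √(-51))*(-72) = (90 + I*√51)*(-72) = -6480 - 72*I*√51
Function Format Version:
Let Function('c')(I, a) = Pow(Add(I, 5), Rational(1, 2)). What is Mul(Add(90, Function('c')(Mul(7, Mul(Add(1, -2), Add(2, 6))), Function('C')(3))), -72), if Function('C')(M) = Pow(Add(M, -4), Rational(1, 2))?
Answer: Add(-6480, Mul(-72, I, Pow(51, Rational(1, 2)))) ≈ Add(-6480.0, Mul(-514.18, I))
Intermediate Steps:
Function('C')(M) = Pow(Add(-4, M), Rational(1, 2))
Function('c')(I, a) = Pow(Add(5, I), Rational(1, 2))
Mul(Add(90, Function('c')(Mul(7, Mul(Add(1, -2), Add(2, 6))), Function('C')(3))), -72) = Mul(Add(90, Pow(Add(5, Mul(7, Mul(Add(1, -2), Add(2, 6)))), Rational(1, 2))), -72) = Mul(Add(90, Pow(Add(5, Mul(7, Mul(-1, 8))), Rational(1, 2))), -72) = Mul(Add(90, Pow(Add(5, Mul(7, -8)), Rational(1, 2))), -72) = Mul(Add(90, Pow(Add(5, -56), Rational(1, 2))), -72) = Mul(Add(90, Pow(-51, Rational(1, 2))), -72) = Mul(Add(90, Mul(I, Pow(51, Rational(1, 2)))), -72) = Add(-6480, Mul(-72, I, Pow(51, Rational(1, 2))))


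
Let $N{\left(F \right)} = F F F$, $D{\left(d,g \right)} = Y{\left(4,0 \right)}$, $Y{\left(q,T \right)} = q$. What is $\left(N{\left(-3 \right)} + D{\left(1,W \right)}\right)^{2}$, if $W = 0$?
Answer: $529$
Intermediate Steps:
$D{\left(d,g \right)} = 4$
$N{\left(F \right)} = F^{3}$ ($N{\left(F \right)} = F^{2} F = F^{3}$)
$\left(N{\left(-3 \right)} + D{\left(1,W \right)}\right)^{2} = \left(\left(-3\right)^{3} + 4\right)^{2} = \left(-27 + 4\right)^{2} = \left(-23\right)^{2} = 529$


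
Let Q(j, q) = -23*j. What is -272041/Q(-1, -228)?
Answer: -272041/23 ≈ -11828.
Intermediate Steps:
-272041/Q(-1, -228) = -272041/((-23*(-1))) = -272041/23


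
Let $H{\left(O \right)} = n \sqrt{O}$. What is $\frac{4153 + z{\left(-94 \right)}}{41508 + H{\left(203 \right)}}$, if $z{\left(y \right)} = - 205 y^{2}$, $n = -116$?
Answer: $- \frac{18753594579}{430045624} - \frac{52409583 \sqrt{203}}{430045624} \approx -45.345$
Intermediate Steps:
$H{\left(O \right)} = - 116 \sqrt{O}$
$\frac{4153 + z{\left(-94 \right)}}{41508 + H{\left(203 \right)}} = \frac{4153 - 205 \left(-94\right)^{2}}{41508 - 116 \sqrt{203}} = \frac{4153 - 1811380}{41508 - 116 \sqrt{203}} = - \frac{1807227}{41508 - 116 \sqrt{203}}$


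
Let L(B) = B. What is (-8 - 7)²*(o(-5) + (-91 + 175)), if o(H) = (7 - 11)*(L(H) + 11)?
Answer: 13500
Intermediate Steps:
o(H) = -44 - 4*H (o(H) = (7 - 11)*(H + 11) = -4*(11 + H) = -44 - 4*H)
(-8 - 7)²*(o(-5) + (-91 + 175)) = (-8 - 7)²*((-44 - 4*(-5)) + (-91 + 175)) = (-15)²*((-44 + 20) + 84) = 225*(-24 + 84) = 225*60 = 13500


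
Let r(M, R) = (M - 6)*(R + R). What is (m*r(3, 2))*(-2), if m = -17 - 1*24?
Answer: -984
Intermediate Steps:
m = -41 (m = -17 - 24 = -41)
r(M, R) = 2*R*(-6 + M) (r(M, R) = (-6 + M)*(2*R) = 2*R*(-6 + M))
(m*r(3, 2))*(-2) = -82*2*(-6 + 3)*(-2) = -82*2*(-3)*(-2) = -41*(-12)*(-2) = 492*(-2) = -984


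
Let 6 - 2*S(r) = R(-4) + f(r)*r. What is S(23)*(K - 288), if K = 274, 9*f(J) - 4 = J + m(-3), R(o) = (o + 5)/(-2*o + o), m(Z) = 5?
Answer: 19159/36 ≈ 532.19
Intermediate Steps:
R(o) = -(5 + o)/o (R(o) = (5 + o)/((-o)) = (5 + o)*(-1/o) = -(5 + o)/o)
f(J) = 1 + J/9 (f(J) = 4/9 + (J + 5)/9 = 4/9 + (5 + J)/9 = 4/9 + (5/9 + J/9) = 1 + J/9)
S(r) = 23/8 - r*(1 + r/9)/2 (S(r) = 3 - ((-5 - 1*(-4))/(-4) + (1 + r/9)*r)/2 = 3 - (-(-5 + 4)/4 + r*(1 + r/9))/2 = 3 - (-¼*(-1) + r*(1 + r/9))/2 = 3 - (¼ + r*(1 + r/9))/2 = 3 + (-⅛ - r*(1 + r/9)/2) = 23/8 - r*(1 + r/9)/2)
S(23)*(K - 288) = (23/8 - 1/18*23*(9 + 23))*(274 - 288) = (23/8 - 1/18*23*32)*(-14) = (23/8 - 368/9)*(-14) = -2737/72*(-14) = 19159/36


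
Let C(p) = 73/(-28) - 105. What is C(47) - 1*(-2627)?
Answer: 70543/28 ≈ 2519.4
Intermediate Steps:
C(p) = -3013/28 (C(p) = 73*(-1/28) - 105 = -73/28 - 105 = -3013/28)
C(47) - 1*(-2627) = -3013/28 - 1*(-2627) = -3013/28 + 2627 = 70543/28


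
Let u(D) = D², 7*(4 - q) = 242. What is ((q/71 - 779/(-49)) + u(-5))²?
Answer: 19820697796/12103441 ≈ 1637.6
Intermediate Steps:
q = -214/7 (q = 4 - ⅐*242 = 4 - 242/7 = -214/7 ≈ -30.571)
((q/71 - 779/(-49)) + u(-5))² = ((-214/7/71 - 779/(-49)) + (-5)²)² = ((-214/7*1/71 - 779*(-1/49)) + 25)² = ((-214/497 + 779/49) + 25)² = (53811/3479 + 25)² = (140786/3479)² = 19820697796/12103441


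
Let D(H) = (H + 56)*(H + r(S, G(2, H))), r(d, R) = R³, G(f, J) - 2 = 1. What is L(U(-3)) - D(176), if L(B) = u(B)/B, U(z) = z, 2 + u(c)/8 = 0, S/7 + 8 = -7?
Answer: -141272/3 ≈ -47091.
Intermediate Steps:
G(f, J) = 3 (G(f, J) = 2 + 1 = 3)
S = -105 (S = -56 + 7*(-7) = -56 - 49 = -105)
u(c) = -16 (u(c) = -16 + 8*0 = -16 + 0 = -16)
L(B) = -16/B
D(H) = (27 + H)*(56 + H) (D(H) = (H + 56)*(H + 3³) = (56 + H)*(H + 27) = (56 + H)*(27 + H) = (27 + H)*(56 + H))
L(U(-3)) - D(176) = -16/(-3) - (1512 + 176² + 83*176) = -16*(-⅓) - (1512 + 30976 + 14608) = 16/3 - 1*47096 = 16/3 - 47096 = -141272/3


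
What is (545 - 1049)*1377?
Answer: -694008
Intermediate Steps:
(545 - 1049)*1377 = -504*1377 = -694008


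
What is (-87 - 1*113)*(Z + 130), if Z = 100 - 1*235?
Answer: 1000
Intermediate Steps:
Z = -135 (Z = 100 - 235 = -135)
(-87 - 1*113)*(Z + 130) = (-87 - 1*113)*(-135 + 130) = (-87 - 113)*(-5) = -200*(-5) = 1000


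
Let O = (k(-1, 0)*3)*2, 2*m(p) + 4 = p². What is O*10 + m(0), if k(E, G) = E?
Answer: -62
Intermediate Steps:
m(p) = -2 + p²/2
O = -6 (O = -1*3*2 = -3*2 = -6)
O*10 + m(0) = -6*10 + (-2 + (½)*0²) = -60 + (-2 + (½)*0) = -60 + (-2 + 0) = -60 - 2 = -62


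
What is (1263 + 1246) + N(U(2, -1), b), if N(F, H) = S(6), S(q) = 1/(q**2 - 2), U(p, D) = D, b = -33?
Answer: 85307/34 ≈ 2509.0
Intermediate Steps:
S(q) = 1/(-2 + q**2)
N(F, H) = 1/34 (N(F, H) = 1/(-2 + 6**2) = 1/(-2 + 36) = 1/34)
(1263 + 1246) + N(U(2, -1), b) = (1263 + 1246) + 1/34 = 2509 + 1/34 = 85307/34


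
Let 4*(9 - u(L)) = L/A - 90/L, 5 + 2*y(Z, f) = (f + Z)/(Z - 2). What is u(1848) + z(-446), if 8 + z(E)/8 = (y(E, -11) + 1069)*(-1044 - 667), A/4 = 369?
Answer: -1106613521185/75768 ≈ -1.4605e+7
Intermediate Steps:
y(Z, f) = -5/2 + (Z + f)/(2*(-2 + Z)) (y(Z, f) = -5/2 + ((f + Z)/(Z - 2))/2 = -5/2 + ((Z + f)/(-2 + Z))/2 = -5/2 + (Z + f)/(2*(-2 + Z)))
A = 1476 (A = 4*369 = 1476)
u(L) = 9 - L/5904 + 45/(2*L) (u(L) = 9 - (L/1476 - 90/L)/4 = 9 - (-90/L + L/1476)/4 = 9 + (-L/5904 + 45/(2*L)) = 9 - L/5904 + 45/(2*L))
z(E) = -14632536 - 6844*(-1 - 4*E)/(-2 + E) (z(E) = -64 + 8*(((10 - 11 - 4*E)/(2*(-2 + E)) + 1069)*(-1044 - 667)) = -64 + 8*(((-1 - 4*E)/(2*(-2 + E)) + 1069)*(-1711)) = -64 + 8*((1069 + (-1 - 4*E)/(2*(-2 + E)))*(-1711)) = -64 + 8*(-1829059 - 1711*(-1 - 4*E)/(2*(-2 + E))) = -64 + (-14632472 - 6844*(-1 - 4*E)/(-2 + E)) = -14632536 - 6844*(-1 - 4*E)/(-2 + E))
u(1848) + z(-446) = (1/5904)*(132840 + 1848*(53136 - 1*1848))/1848 + 4*(7317979 - 3651290*(-446))/(-2 - 446) = (1/5904)*(1/1848)*(132840 + 1848*(53136 - 1848)) + 4*(7317979 + 1628475340)/(-448) = (1/5904)*(1/1848)*(132840 + 1848*51288) + 4*(-1/448)*1635793319 = (1/5904)*(1/1848)*(132840 + 94780224) - 1635793319/112 = (1/5904)*(1/1848)*94913064 - 1635793319/112 = 1318237/151536 - 1635793319/112 = -1106613521185/75768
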